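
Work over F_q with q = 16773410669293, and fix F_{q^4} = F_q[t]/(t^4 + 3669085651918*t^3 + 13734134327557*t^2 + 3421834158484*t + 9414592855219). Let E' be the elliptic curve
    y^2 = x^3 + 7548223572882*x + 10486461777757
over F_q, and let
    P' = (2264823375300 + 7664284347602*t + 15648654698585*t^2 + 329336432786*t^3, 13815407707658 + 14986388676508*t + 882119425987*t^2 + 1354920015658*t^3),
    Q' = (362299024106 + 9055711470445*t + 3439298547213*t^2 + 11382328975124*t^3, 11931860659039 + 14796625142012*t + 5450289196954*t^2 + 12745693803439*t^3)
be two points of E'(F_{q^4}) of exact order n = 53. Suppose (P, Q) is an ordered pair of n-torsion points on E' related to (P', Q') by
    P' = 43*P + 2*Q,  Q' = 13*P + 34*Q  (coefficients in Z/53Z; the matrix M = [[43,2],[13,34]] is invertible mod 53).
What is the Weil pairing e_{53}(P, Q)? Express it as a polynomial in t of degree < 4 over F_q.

3627432824052 + 2950682062221*t + 10272297948427*t^2 + 7205573287882*t^3

Alternating bilinearity on E[53] (values in mu_{53} in F_{16773410669293^4}) gives e(P',Q') = e(P,Q)^det(M).
So e_{53}(P,Q) = e_{53}(P',Q')^{32}, since 5*32 = 1 mod 53.
Miller loop for e_{53} over F_{16773410669293^4}: bits of 53 = 110101; 5 double steps + 3 add steps, l/v at each.
Miller gives e_{53}(P',Q') = 5362170523224 + 4384645475726*t + 8021779834667*t^2 + 783669823772*t^3 in F_{16773410669293^4}.
(5362170523224 + 4384645475726*t + 8021779834667*t^2 + 783669823772*t^3)^{32} mod (16773410669293,f) = 3627432824052 + 2950682062221*t + 10272297948427*t^2 + 7205573287882*t^3.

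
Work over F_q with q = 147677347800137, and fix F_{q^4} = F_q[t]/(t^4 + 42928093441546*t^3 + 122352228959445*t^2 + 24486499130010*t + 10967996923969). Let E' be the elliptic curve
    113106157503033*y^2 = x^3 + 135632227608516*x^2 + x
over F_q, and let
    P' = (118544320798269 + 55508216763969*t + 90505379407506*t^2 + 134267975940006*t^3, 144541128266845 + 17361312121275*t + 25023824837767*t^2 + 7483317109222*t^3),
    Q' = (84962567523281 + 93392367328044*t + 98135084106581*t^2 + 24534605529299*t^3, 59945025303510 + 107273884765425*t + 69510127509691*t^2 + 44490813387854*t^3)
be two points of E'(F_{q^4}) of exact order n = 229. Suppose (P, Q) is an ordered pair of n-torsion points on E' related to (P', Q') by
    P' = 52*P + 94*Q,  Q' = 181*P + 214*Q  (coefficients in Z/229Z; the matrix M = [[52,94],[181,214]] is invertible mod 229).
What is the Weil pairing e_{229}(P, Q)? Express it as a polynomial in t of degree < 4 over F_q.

Since e_{229}(P,P)=e_{229}(Q,Q)=1 and e_{229}(Q,P)=e_{229}(P,Q)^{-1}, expanding e_{229}(52*P + 94*Q,181*P + 214*Q) leaves e(P,Q)^det(M).
det(M) mod 229 = 68; its inverse in (Z/229)^* is 64 (check: 68*64 mod 229 = 1).
Montgomery->Weierstrass: x_W = 19664204434795*x+18342978514533, y_W=19664204434795*y on F_{147677347800137}; lands on y^2=x^3+114392415606645*x+60536841918362.
Double-and-add over 11100101: 8-1 doublings, 5-1 additions; each step l_{T,T}/v_{2T} or l_{T,P'}/v at Q'+S for random S.
So e_{229}(P',Q') = 126519789903589 + 33926575947056*t + 87830329434340*t^2 + 58797950906708*t^3.
Finally e_{229}(P,Q) = 39143292917647 + 8808514644862*t + 74324981124756*t^2 + 34914971195399*t^3.

39143292917647 + 8808514644862*t + 74324981124756*t^2 + 34914971195399*t^3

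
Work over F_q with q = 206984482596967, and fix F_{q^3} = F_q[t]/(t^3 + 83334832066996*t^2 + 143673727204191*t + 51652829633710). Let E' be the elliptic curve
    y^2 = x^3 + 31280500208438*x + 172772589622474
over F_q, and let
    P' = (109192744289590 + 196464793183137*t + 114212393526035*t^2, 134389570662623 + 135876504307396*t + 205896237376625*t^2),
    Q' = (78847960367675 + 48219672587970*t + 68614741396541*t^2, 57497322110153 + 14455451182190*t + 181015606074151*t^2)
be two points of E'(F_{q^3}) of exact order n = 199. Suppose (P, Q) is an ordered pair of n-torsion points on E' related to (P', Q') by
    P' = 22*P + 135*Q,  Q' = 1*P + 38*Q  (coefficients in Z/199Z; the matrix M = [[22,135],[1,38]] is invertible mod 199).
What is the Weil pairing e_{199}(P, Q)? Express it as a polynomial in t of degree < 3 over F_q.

111971773388006 + 119619461486526*t + 60383041583434*t^2

Under M = [[22,135],[1,38]] in GL_2(Z/199), e_{199}(P',Q') = e_{199}(P,Q)^(22*38-135*1 mod 199).
So e_{199}(P,Q) = e_{199}(P',Q')^{155}, since 104*155 = 1 mod 199.
n = 199 = (11000111)_2 (8 bits, wt 5); accumulate f_{199,P'}(Q'+S)/f_{199,P'}(S) along the 7-step ladder.
f_P(D_Q)/f_Q(D_P) = 72714970776505 + 90970469767979*t + 132875457973909*t^2.
Hence e(P,Q) = 111971773388006 + 119619461486526*t + 60383041583434*t^2 in F_{206984482596967^3}^*.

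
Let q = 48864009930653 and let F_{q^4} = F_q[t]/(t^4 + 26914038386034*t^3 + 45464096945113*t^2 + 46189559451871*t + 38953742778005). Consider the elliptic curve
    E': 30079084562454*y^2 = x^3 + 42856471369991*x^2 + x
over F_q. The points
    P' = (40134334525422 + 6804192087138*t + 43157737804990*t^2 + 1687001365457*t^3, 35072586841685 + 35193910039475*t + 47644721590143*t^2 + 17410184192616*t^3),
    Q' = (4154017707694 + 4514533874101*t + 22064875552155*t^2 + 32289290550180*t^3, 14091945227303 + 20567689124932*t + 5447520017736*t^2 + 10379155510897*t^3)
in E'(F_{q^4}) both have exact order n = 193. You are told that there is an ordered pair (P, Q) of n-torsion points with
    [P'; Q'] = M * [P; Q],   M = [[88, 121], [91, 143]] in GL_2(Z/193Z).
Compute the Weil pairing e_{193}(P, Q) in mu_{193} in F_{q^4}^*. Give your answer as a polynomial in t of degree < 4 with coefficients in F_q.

Alternating bilinearity on E[193] (values in mu_{193} in F_{48864009930653^4}) gives e(P',Q') = e(P,Q)^det(M).
det M = 88*143 - 121*91 = 1573 = 29 (mod 193); 29^{-1} = 20 (mod 193).
Montgomery->Weierstrass: x_W = 17017695287983*x+11259988313728, y_W=17017695287983*y on F_{48864009930653}; lands on y^2=x^3+3722888813389*x+42512958391946.
Build f_{193,P'} and f_{193,Q'} via the 8-bit ladder of 193=11000001_2; evaluate at shifted divisors; quotient in F_{48864009930653^4}.
Result: e(P',Q') = 36353871744537 + 39435805013367*t + 4140339128705*t^2 + 33223699496327*t^3.
Finally e_{193}(P,Q) = 1636848543433 + 38258128113620*t + 31385368574370*t^2 + 9372133322620*t^3.

1636848543433 + 38258128113620*t + 31385368574370*t^2 + 9372133322620*t^3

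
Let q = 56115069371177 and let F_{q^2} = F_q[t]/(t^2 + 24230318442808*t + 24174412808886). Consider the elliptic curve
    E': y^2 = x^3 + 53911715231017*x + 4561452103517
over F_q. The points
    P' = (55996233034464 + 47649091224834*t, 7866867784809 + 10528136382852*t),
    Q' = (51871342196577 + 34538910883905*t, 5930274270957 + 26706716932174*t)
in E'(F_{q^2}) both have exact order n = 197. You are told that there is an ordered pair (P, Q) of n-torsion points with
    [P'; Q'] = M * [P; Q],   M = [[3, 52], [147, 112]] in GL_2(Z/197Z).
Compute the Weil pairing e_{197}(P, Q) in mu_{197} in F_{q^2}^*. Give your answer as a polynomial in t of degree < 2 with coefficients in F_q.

29001448241633 + 48088052362528*t

Alternating bilinearity on E[197] (values in mu_{197} in F_{56115069371177^2}) gives e(P',Q') = e(P,Q)^det(M).
Hence e(P,Q) = e(P',Q')^{114} where 114 = 178^{-1} mod 197.
Run Miller on y^2=x^3+53911715231017*x+4561452103517 over F_{56115069371177}: ladder 11000101 (8 bits); e = f_P(D_Q)/f_Q(D_P).
e_{197}(P',Q') = 25853149171827 + 44077809671160*t.
Thus e_{197}(P,Q) = 29001448241633 + 48088052362528*t.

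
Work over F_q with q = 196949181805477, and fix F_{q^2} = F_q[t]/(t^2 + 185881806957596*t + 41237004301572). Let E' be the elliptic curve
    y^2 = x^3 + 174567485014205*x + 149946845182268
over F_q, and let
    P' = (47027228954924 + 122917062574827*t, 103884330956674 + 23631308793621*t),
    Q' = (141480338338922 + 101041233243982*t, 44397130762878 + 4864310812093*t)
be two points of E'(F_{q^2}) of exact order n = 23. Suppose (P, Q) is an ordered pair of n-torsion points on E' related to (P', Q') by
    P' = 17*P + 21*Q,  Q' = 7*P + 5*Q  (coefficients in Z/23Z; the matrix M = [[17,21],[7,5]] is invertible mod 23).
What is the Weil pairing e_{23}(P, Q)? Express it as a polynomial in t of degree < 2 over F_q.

46022749094715 + 128229786600940*t

e_{23}(aP+bQ,cP+dQ) = e_{23}(P,Q)^(ad-bc); with (a,b,c,d)=(17,21,7,5) this gives the det-23 law.
17*5 - 21*7 = -62; reduced mod 23: det = 7, inverse 10.
5-bit Miller (10111) on E'/F_{196949181805477} with a'=174567485014205, b'=149946845182268: accumulate tangent/chord ratios at Q'+S and P'+S'.
Miller gives e_{23}(P',Q') = 61556255562643 + 143651157615977*t in F_{196949181805477^2}.
e_{23}(P,Q) = (61556255562643 + 143651157615977*t)^{10} = 46022749094715 + 128229786600940*t.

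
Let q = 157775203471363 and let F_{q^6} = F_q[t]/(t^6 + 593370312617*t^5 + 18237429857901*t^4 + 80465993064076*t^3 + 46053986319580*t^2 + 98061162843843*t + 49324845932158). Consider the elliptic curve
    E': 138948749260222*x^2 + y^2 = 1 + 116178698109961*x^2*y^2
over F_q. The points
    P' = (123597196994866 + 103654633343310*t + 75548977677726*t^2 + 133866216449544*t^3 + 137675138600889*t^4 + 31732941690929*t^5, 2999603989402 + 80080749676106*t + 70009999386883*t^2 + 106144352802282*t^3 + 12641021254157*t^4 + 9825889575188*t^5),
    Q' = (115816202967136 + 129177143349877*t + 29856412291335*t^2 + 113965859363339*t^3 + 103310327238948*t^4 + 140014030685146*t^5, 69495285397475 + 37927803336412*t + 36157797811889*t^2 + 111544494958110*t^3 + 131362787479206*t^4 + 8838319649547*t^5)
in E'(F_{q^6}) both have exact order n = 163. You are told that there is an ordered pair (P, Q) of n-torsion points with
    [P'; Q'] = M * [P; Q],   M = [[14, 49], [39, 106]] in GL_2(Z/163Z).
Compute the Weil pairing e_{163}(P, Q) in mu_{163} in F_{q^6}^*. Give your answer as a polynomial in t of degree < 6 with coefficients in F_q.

The 163-Weil pairing on E[163] over F_{157775203471363} is alternating-bilinear: e_{163}(P',Q') = e_{163}(P,Q)^det(M).
Inverting 62 mod 163: 71. Thus e_{163}(P,Q) = e(P',Q')^{71}.
Edwards->Montgomery: u=(1+y)/(1-y), v=u/x -> 98366803495729v^2=u^3+137728265357882u^2+u; then x_W=45136313655406u+68817108473591: y^2=x^3+42086380128397*x+7296148749302.
n = 163 = (10100011)_2 (8 bits, wt 4); accumulate f_{163,P'}(Q'+S)/f_{163,P'}(S) along the 7-step ladder.
Result: e(P',Q') = 72547466032409 + 28982354753198*t + 82612742182554*t^2 + 137409167407938*t^3 + 109278089232988*t^4 + 116475947593606*t^5.
Thus e_{163}(P,Q) = 512374672173 + 14816620121181*t + 138883831521624*t^2 + 463369875199*t^3 + 157006296988780*t^4 + 105174354534421*t^5.

512374672173 + 14816620121181*t + 138883831521624*t^2 + 463369875199*t^3 + 157006296988780*t^4 + 105174354534421*t^5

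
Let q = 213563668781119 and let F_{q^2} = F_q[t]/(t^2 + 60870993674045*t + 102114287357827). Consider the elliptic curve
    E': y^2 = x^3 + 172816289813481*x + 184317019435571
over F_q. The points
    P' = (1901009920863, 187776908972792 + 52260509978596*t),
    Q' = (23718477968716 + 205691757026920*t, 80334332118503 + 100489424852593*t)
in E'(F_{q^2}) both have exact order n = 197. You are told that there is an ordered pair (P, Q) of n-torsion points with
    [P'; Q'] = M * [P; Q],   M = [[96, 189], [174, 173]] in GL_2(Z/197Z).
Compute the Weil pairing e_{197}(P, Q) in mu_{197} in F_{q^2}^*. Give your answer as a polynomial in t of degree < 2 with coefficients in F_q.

e_{197}(aP+bQ,cP+dQ) = e_{197}(P,Q)^(ad-bc); with (a,b,c,d)=(96,189,174,173) this gives the det-197 law.
96*173 - 189*174 = -16278; reduced mod 197: det = 73, inverse 27.
8-bit Miller (11000101) on E'/F_{213563668781119} with a'=172816289813481, b'=184317019435571: accumulate tangent/chord ratios at Q'+S and P'+S'.
Result: e(P',Q') = 31469323993499 + 30669782897139*t.
(31469323993499 + 30669782897139*t)^{27} mod (213563668781119,f) = 197355960586782 + 125757172414681*t.

197355960586782 + 125757172414681*t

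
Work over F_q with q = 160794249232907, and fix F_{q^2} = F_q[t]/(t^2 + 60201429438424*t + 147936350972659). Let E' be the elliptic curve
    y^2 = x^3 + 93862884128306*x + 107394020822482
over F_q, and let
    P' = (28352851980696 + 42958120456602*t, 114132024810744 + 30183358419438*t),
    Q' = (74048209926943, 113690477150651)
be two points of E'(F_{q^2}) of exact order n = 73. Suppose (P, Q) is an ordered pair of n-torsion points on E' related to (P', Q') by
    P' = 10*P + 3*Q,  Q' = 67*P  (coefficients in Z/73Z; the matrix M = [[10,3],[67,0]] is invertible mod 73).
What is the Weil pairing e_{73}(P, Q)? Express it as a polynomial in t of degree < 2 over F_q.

147874881177347 + 48929540456171*t

Alternating bilinearity on E[73] (values in mu_{73} in F_{160794249232907^2}) gives e(P',Q') = e(P,Q)^det(M).
10*0 - 3*67 = -201; reduced mod 73: det = 18, inverse 69.
7-bit Miller (1001001) on E'/F_{160794249232907} with a'=93862884128306, b'=107394020822482: accumulate tangent/chord ratios at Q'+S and P'+S'.
f_P(D_Q)/f_Q(D_P) = 8101020023640 + 32407381022983*t.
Thus e_{73}(P,Q) = 147874881177347 + 48929540456171*t.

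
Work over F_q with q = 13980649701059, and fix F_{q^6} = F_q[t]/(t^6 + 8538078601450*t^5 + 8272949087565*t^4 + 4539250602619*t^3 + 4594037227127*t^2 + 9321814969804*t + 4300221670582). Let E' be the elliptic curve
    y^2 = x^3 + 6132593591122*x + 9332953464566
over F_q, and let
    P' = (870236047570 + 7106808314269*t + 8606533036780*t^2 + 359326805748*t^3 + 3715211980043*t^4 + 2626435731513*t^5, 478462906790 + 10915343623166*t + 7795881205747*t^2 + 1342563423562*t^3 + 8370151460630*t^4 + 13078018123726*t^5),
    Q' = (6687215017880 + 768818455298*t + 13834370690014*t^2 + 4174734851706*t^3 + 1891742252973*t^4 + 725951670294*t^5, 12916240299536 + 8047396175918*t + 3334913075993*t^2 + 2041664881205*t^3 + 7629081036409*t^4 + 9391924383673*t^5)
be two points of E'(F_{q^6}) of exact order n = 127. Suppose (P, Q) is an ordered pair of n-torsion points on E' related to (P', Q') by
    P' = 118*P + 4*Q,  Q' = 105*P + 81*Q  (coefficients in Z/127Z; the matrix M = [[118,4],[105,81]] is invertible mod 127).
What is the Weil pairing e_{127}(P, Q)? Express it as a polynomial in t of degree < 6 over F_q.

3539238855644 + 5200676387499*t + 3347295611900*t^2 + 215245774738*t^3 + 7478145729823*t^4 + 8901830877243*t^5

e_{127} is bilinear + alternating on E[127], so e_{127}(118*P + 4*Q, 105*P + 81*Q) = e_{127}(P,Q)^(118*81-4*105).
det M = 118*81 - 4*105 = 9138 = 121 (mod 127); 121^{-1} = 21 (mod 127).
n = 127 = (1111111)_2 (7 bits, wt 7); accumulate f_{127,P'}(Q'+S)/f_{127,P'}(S) along the 6-step ladder.
Miller gives e_{127}(P',Q') = 8745252088457 + 2947293248776*t + 11415932261148*t^2 + 8181268525912*t^3 + 5507644326882*t^4 + 13440821781344*t^5 in F_{13980649701059^6}.
Finally e_{127}(P,Q) = 3539238855644 + 5200676387499*t + 3347295611900*t^2 + 215245774738*t^3 + 7478145729823*t^4 + 8901830877243*t^5.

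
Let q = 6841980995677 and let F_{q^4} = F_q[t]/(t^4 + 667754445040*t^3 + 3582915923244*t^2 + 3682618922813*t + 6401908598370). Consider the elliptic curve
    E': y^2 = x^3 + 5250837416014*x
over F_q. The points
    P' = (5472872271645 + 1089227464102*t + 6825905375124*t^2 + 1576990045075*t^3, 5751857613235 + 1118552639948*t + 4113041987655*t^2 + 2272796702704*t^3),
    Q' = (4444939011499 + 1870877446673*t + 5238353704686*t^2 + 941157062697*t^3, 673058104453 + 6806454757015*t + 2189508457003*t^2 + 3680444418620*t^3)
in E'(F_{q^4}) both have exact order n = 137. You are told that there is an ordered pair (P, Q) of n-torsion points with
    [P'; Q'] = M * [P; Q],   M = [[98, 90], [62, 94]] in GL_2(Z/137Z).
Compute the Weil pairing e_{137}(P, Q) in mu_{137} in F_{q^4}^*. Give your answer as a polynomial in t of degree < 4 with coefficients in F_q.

e_{137} is bilinear + alternating on E[137], so e_{137}(98*P + 90*Q, 62*P + 94*Q) = e_{137}(P,Q)^(98*94-90*62).
98*94 - 90*62 = 3632; reduced mod 137: det = 70, inverse 92.
n = 137 = (10001001)_2 (8 bits, wt 3); accumulate f_{137,P'}(Q'+S)/f_{137,P'}(S) along the 7-step ladder.
Miller gives e_{137}(P',Q') = 966561070754 + 358896718753*t + 2094348483190*t^2 + 341973587656*t^3 in F_{6841980995677^4}.
Hence e(P,Q) = 1108721687392 + 3746381192968*t + 4320658448234*t^2 + 4977640685851*t^3 in F_{6841980995677^4}^*.

1108721687392 + 3746381192968*t + 4320658448234*t^2 + 4977640685851*t^3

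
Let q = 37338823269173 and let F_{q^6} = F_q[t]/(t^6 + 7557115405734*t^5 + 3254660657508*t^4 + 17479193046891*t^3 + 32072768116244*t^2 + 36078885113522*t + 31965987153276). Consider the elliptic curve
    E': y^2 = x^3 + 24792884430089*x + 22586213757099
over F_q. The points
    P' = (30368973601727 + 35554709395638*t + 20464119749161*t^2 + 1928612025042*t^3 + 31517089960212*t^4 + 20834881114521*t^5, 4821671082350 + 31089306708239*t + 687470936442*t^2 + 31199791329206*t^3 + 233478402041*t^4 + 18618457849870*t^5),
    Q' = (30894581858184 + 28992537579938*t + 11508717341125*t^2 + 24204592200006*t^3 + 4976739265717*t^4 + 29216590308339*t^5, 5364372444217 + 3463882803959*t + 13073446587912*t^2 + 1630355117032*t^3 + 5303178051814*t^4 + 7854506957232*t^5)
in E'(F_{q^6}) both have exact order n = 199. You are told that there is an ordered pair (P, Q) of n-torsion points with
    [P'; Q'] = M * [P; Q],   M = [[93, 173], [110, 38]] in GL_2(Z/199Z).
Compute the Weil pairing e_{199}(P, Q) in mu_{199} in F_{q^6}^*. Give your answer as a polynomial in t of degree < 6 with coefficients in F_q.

31819017575395 + 12310769071696*t + 34182847012724*t^2 + 27875266913321*t^3 + 18237118274335*t^4 + 22414614061705*t^5

Since e_{199}(P,P)=e_{199}(Q,Q)=1 and e_{199}(Q,P)=e_{199}(P,Q)^{-1}, expanding e_{199}(93*P + 173*Q,110*P + 38*Q) leaves e(P,Q)^det(M).
So e_{199}(P,Q) = e_{199}(P',Q')^{23}, since 26*23 = 1 mod 199.
Build f_{199,P'} and f_{199,Q'} via the 8-bit ladder of 199=11000111_2; evaluate at shifted divisors; quotient in F_{37338823269173^6}.
e_{199}(P',Q') = 7911299002697 + 34428944713276*t + 31062549193348*t^2 + 18473544055824*t^3 + 27625305926853*t^4 + 3815334306991*t^5.
Finally e_{199}(P,Q) = 31819017575395 + 12310769071696*t + 34182847012724*t^2 + 27875266913321*t^3 + 18237118274335*t^4 + 22414614061705*t^5.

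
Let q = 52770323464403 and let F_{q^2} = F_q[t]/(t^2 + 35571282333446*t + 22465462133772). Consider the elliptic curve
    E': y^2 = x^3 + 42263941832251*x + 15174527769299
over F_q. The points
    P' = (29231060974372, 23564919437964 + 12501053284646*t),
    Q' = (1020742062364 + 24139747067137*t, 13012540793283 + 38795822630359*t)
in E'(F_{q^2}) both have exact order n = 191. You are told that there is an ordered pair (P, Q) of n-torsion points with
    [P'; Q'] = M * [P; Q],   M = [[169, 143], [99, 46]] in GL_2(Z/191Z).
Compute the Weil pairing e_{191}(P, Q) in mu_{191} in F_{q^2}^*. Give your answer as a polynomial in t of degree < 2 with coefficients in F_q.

The 191-Weil pairing on E[191] over F_{52770323464403} is alternating-bilinear: e_{191}(P',Q') = e_{191}(P,Q)^det(M).
169*46 - 143*99 = -6383; reduced mod 191: det = 111, inverse 74.
8-bit Miller (10111111) on E'/F_{52770323464403} with a'=42263941832251, b'=15174527769299: accumulate tangent/chord ratios at Q'+S and P'+S'.
The quotient is 3399064685079 + 42321935646429*t.
Finally e_{191}(P,Q) = 28451892193341 + 4341912526583*t.

28451892193341 + 4341912526583*t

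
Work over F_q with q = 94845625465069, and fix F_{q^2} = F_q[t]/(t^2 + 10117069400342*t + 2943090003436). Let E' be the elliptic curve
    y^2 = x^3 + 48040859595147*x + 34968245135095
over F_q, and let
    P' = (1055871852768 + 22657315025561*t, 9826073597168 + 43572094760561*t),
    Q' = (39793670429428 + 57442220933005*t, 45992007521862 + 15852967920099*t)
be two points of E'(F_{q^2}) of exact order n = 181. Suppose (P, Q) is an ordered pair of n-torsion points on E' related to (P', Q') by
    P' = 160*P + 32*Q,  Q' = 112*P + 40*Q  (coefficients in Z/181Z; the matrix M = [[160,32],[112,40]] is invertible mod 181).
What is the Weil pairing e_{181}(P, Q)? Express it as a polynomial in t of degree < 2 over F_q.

69498497405181 + 25079052974220*t

The 181-Weil pairing on E[181] over F_{94845625465069} is alternating-bilinear: e_{181}(P',Q') = e_{181}(P,Q)^det(M).
det M = 160*40 - 32*112 = 2816 = 101 (mod 181); 101^{-1} = 138 (mod 181).
8-bit Miller (10110101) on E'/F_{94845625465069} with a'=48040859595147, b'=34968245135095: accumulate tangent/chord ratios at Q'+S and P'+S'.
e_{181}(P',Q') = 61455329276392 + 44913234824483*t.
Raise to 138: e(P,Q) = 69498497405181 + 25079052974220*t in mu_{181}.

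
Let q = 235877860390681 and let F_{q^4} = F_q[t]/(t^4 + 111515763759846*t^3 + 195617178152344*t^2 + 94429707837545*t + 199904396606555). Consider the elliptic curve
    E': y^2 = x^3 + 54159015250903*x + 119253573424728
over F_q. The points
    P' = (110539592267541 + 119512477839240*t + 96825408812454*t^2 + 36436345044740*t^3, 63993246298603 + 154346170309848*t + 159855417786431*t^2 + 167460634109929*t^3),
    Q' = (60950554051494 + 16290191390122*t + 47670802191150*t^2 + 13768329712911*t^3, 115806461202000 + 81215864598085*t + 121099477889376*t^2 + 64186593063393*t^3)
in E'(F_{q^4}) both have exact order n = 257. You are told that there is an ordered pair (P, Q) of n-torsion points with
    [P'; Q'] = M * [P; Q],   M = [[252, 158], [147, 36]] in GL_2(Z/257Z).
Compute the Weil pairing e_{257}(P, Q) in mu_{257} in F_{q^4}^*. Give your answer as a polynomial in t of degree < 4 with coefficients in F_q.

e_{257} is bilinear + alternating on E[257], so e_{257}(252*P + 158*Q, 147*P + 36*Q) = e_{257}(P,Q)^(252*36-158*147).
252*36 - 158*147 = -14154; reduced mod 257: det = 238, inverse 27.
n = 257 = (100000001)_2 (9 bits, wt 2); accumulate f_{257,P'}(Q'+S)/f_{257,P'}(S) along the 8-step ladder.
Miller gives e_{257}(P',Q') = 204171788944692 + 199020571338964*t + 177392001356658*t^2 + 137348573037497*t^3 in F_{235877860390681^4}.
e_{257}(P,Q) = (204171788944692 + 199020571338964*t + 177392001356658*t^2 + 137348573037497*t^3)^{27} = 170863063226180 + 76112220385131*t + 145425187583733*t^2 + 1416798520555*t^3.

170863063226180 + 76112220385131*t + 145425187583733*t^2 + 1416798520555*t^3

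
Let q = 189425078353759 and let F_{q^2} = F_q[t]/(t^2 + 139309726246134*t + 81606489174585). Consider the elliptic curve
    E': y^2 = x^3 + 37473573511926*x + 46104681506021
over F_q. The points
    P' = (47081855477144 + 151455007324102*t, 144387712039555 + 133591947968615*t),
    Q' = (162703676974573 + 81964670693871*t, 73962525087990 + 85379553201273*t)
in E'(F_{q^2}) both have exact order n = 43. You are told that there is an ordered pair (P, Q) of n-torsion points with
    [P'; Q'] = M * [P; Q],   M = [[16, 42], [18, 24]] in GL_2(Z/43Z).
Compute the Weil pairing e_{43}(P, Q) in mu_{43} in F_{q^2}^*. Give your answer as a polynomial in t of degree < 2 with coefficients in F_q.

The 43-Weil pairing on E[43] over F_{189425078353759} is alternating-bilinear: e_{43}(P',Q') = e_{43}(P,Q)^det(M).
det(M) mod 43 = 15; its inverse in (Z/43)^* is 23 (check: 15*23 mod 43 = 1).
Miller loop for e_{43} over F_{189425078353759^2}: bits of 43 = 101011; 5 double steps + 3 add steps, l/v at each.
Miller gives e_{43}(P',Q') = 555577566793 + 183361359536333*t in F_{189425078353759^2}.
Raise to 23: e(P,Q) = 75472014149038 + 161160530587118*t in mu_{43}.

75472014149038 + 161160530587118*t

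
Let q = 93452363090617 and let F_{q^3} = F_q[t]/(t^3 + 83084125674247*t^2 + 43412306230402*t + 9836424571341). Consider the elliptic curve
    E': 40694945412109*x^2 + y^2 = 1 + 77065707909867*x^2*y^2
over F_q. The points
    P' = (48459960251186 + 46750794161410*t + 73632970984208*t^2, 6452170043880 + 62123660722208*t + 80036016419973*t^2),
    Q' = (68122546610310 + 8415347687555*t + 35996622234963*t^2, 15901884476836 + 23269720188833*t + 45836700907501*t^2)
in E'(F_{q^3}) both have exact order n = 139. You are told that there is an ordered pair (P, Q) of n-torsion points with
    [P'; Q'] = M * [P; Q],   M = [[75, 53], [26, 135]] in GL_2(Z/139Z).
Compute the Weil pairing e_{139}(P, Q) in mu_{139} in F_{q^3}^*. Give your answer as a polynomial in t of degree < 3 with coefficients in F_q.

Alternating bilinearity on E[139] (values in mu_{139} in F_{93452363090617^3}) gives e(P',Q') = e(P,Q)^det(M).
Inverting 129 mod 139: 125. Thus e_{139}(P,Q) = e(P',Q')^{125}.
Edwards a_E,d_E -> Montgomery A=52391481665492,B=72632718097106 -> Weierstrass 58492138810170,68657074555783 via alpha=50777563250535,beta=37633490920869.
Miller loop for e_{139} over F_{93452363090617^3}: bits of 139 = 10001011; 7 double steps + 3 add steps, l/v at each.
So e_{139}(P',Q') = 78733007708994 + 6056122375032*t + 71387472693933*t^2.
Hence e(P,Q) = 42886978518508 + 70430407974803*t + 65122064650961*t^2 in F_{93452363090617^3}^*.

42886978518508 + 70430407974803*t + 65122064650961*t^2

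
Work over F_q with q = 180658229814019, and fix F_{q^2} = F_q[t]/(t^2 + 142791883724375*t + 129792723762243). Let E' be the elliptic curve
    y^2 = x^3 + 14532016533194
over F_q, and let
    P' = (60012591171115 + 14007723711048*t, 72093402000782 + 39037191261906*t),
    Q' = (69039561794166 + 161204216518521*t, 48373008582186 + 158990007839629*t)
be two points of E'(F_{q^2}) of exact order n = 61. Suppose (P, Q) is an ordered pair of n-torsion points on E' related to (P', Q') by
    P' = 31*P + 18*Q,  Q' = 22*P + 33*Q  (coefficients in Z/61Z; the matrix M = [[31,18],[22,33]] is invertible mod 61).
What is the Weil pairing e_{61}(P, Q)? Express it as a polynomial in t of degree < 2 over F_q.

53747529855131 + 72273903592720*t

Since e_{61}(P,P)=e_{61}(Q,Q)=1 and e_{61}(Q,P)=e_{61}(P,Q)^{-1}, expanding e_{61}(31*P + 18*Q,22*P + 33*Q) leaves e(P,Q)^det(M).
det M = 31*33 - 18*22 = 627 = 17 (mod 61); 17^{-1} = 18 (mod 61).
Double-and-add over 111101: 6-1 doublings, 5-1 additions; each step l_{T,T}/v_{2T} or l_{T,P'}/v at Q'+S for random S.
f_P(D_Q)/f_Q(D_P) = 22111200297016 + 140071653355665*t.
Finally e_{61}(P,Q) = 53747529855131 + 72273903592720*t.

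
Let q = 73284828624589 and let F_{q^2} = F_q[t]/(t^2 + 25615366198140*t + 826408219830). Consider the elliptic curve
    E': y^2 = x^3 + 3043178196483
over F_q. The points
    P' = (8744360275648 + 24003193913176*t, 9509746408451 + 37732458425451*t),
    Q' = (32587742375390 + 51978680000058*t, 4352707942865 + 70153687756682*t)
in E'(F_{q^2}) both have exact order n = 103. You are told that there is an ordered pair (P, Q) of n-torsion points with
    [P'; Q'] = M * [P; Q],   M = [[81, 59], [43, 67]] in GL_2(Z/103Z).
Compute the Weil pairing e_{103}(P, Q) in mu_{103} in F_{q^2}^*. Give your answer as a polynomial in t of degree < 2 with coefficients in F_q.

Under M = [[81,59],[43,67]] in GL_2(Z/103), e_{103}(P',Q') = e_{103}(P,Q)^(81*67-59*43 mod 103).
81*67 - 59*43 = 2890; reduced mod 103: det = 6, inverse 86.
Double-and-add over 1100111: 7-1 doublings, 5-1 additions; each step l_{T,T}/v_{2T} or l_{T,P'}/v at Q'+S for random S.
The quotient is 34311457968541 + 55501669492524*t.
Finally e_{103}(P,Q) = 21132017041477 + 27611854459290*t.

21132017041477 + 27611854459290*t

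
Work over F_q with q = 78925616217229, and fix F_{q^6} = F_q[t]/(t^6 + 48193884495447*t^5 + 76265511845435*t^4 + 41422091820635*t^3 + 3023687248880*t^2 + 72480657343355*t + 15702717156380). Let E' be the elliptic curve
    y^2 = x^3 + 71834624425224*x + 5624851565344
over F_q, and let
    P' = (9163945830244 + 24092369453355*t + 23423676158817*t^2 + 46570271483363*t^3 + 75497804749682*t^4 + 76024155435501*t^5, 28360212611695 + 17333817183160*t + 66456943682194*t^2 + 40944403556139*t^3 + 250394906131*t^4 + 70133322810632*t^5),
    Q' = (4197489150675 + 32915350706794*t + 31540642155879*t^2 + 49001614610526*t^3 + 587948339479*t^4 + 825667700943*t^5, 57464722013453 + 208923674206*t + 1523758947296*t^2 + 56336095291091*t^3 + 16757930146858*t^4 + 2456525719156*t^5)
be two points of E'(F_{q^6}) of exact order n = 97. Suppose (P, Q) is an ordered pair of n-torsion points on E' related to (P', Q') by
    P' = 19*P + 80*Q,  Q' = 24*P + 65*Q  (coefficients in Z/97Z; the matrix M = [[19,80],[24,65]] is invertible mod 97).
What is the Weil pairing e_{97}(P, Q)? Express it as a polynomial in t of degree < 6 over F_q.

Under M = [[19,80],[24,65]] in GL_2(Z/97), e_{97}(P',Q') = e_{97}(P,Q)^(19*65-80*24 mod 97).
Hence e(P,Q) = e(P',Q')^{16} where 16 = 91^{-1} mod 97.
Run Miller on y^2=x^3+71834624425224*x+5624851565344 over F_{78925616217229}: ladder 1100001 (7 bits); e = f_P(D_Q)/f_Q(D_P).
e_{97}(P',Q') = 38261509371255 + 34149186542548*t + 63849688506320*t^2 + 54496077883283*t^3 + 2178177648041*t^4 + 72249854376289*t^5.
Hence e(P,Q) = 43915082897359 + 29084273661875*t + 56948048323809*t^2 + 13277714386354*t^3 + 15099457622858*t^4 + 71142019909299*t^5 in F_{78925616217229^6}^*.

43915082897359 + 29084273661875*t + 56948048323809*t^2 + 13277714386354*t^3 + 15099457622858*t^4 + 71142019909299*t^5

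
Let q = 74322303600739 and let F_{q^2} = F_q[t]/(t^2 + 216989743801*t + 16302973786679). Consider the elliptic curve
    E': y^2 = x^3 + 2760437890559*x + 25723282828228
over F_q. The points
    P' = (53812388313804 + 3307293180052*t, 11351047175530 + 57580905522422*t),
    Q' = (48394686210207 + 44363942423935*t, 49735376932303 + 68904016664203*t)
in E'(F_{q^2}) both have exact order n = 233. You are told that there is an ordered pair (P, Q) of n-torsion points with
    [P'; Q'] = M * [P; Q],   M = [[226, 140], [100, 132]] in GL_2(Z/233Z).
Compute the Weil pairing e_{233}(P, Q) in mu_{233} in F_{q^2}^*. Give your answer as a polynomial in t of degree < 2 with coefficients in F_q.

34452027977241 + 48846265498420*t

e_{233} is bilinear + alternating on E[233], so e_{233}(226*P + 140*Q, 100*P + 132*Q) = e_{233}(P,Q)^(226*132-140*100).
Hence e(P,Q) = e(P',Q')^{97} where 97 = 221^{-1} mod 233.
8-bit Miller (11101001) on E'/F_{74322303600739} with a'=2760437890559, b'=25723282828228: accumulate tangent/chord ratios at Q'+S and P'+S'.
So e_{233}(P',Q') = 22651079973334 + 71281208593531*t.
(22651079973334 + 71281208593531*t)^{97} mod (74322303600739,f) = 34452027977241 + 48846265498420*t.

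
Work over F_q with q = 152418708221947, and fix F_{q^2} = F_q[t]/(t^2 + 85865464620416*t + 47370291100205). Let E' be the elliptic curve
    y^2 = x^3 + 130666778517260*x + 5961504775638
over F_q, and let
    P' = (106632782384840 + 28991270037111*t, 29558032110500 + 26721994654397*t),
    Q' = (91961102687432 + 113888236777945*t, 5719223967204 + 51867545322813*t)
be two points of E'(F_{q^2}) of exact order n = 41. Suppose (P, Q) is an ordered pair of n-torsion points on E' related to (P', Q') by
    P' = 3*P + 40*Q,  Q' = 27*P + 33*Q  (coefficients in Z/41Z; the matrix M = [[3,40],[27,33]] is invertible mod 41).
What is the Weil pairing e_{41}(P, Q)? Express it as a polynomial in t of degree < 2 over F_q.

e_{41}(aP+bQ,cP+dQ) = e_{41}(P,Q)^(ad-bc); with (a,b,c,d)=(3,40,27,33) this gives the det-41 law.
det M = 3*33 - 40*27 = -981 = 3 (mod 41); 3^{-1} = 14 (mod 41).
Run Miller on y^2=x^3+130666778517260*x+5961504775638 over F_{152418708221947}: ladder 101001 (6 bits); e = f_P(D_Q)/f_Q(D_P).
Miller gives e_{41}(P',Q') = 106390372549958 + 29356255386838*t in F_{152418708221947^2}.
(106390372549958 + 29356255386838*t)^{14} mod (152418708221947,f) = 64286153777050 + 122367431033915*t.

64286153777050 + 122367431033915*t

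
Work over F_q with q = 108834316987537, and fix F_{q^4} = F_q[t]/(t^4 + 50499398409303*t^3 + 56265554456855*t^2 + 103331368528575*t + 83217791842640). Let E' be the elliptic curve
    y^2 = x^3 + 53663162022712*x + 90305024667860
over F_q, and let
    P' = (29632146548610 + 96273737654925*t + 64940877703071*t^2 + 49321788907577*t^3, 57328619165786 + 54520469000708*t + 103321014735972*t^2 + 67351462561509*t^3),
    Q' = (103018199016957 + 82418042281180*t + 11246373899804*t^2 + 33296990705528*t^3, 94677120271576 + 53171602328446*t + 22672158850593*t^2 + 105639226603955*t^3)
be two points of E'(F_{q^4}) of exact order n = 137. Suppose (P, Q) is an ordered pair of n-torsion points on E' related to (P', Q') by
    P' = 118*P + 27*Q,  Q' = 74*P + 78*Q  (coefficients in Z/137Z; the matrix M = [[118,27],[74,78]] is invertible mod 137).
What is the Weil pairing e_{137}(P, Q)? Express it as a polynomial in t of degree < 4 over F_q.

The 137-Weil pairing on E[137] over F_{108834316987537} is alternating-bilinear: e_{137}(P',Q') = e_{137}(P,Q)^det(M).
det(M) mod 137 = 82; its inverse in (Z/137)^* is 132 (check: 82*132 mod 137 = 1).
n = 137 = (10001001)_2 (8 bits, wt 3); accumulate f_{137,P'}(Q'+S)/f_{137,P'}(S) along the 7-step ladder.
The quotient is 43775654672516 + 11598486023016*t + 86574896123697*t^2 + 90615968356585*t^3.
Raise to 132: e(P,Q) = 105506068455008 + 69631337700463*t + 93516988327864*t^2 + 30177571133488*t^3 in mu_{137}.

105506068455008 + 69631337700463*t + 93516988327864*t^2 + 30177571133488*t^3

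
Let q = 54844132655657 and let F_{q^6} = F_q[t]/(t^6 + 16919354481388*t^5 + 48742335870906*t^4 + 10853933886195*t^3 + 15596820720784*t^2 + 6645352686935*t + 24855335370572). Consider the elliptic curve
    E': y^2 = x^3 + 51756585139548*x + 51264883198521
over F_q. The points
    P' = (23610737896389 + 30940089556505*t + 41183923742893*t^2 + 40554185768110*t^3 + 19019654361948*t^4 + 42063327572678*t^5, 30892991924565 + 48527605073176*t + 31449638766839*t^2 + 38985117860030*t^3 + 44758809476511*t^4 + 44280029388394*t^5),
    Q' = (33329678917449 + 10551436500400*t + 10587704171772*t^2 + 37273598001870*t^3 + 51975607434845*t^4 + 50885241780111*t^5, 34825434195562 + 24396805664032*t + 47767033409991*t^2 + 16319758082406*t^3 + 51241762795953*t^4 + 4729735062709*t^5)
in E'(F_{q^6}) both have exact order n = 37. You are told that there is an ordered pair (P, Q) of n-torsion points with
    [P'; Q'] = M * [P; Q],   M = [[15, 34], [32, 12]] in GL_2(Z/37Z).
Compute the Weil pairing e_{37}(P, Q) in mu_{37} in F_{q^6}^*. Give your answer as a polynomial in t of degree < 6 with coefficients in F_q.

4160578719118 + 38667510306324*t + 37438044214905*t^2 + 3774486024661*t^3 + 18067353763270*t^4 + 27282232121680*t^5

e_{37} is bilinear + alternating on E[37], so e_{37}(15*P + 34*Q, 32*P + 12*Q) = e_{37}(P,Q)^(15*12-34*32).
det(M) mod 37 = 17; its inverse in (Z/37)^* is 24 (check: 17*24 mod 37 = 1).
6-bit Miller (100101) on E'/F_{54844132655657} with a'=51756585139548, b'=51264883198521: accumulate tangent/chord ratios at Q'+S and P'+S'.
Result: e(P',Q') = 4149267436670 + 5155634479551*t + 38965765469449*t^2 + 41507682214766*t^3 + 53176959475677*t^4 + 23659076383179*t^5.
(4149267436670 + 5155634479551*t + 38965765469449*t^2 + 41507682214766*t^3 + 53176959475677*t^4 + 23659076383179*t^5)^{24} mod (54844132655657,f) = 4160578719118 + 38667510306324*t + 37438044214905*t^2 + 3774486024661*t^3 + 18067353763270*t^4 + 27282232121680*t^5.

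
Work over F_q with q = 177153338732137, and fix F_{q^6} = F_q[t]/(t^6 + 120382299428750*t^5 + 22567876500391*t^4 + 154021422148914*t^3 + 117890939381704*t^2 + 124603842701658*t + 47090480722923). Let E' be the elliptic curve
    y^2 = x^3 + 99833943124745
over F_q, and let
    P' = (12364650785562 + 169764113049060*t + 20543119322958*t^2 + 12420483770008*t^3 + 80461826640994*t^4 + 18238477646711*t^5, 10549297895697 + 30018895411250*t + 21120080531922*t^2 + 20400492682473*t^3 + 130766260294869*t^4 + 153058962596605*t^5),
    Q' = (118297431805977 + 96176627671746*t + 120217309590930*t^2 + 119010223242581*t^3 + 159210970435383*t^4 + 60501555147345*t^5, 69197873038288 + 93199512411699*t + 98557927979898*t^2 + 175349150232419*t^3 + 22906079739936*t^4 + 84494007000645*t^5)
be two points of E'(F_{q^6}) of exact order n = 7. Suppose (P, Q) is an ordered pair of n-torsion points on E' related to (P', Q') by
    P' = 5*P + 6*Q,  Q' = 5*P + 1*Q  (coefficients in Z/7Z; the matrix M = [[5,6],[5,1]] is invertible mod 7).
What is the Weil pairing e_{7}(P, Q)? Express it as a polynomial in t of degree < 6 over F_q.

e_{7} is bilinear + alternating on E[7], so e_{7}(5*P + 6*Q, 5*P + 1*Q) = e_{7}(P,Q)^(5*1-6*5).
Hence e(P,Q) = e(P',Q')^{5} where 5 = 3^{-1} mod 7.
Miller loop for e_{7} over F_{177153338732137^6}: bits of 7 = 111; 2 double steps + 2 add steps, l/v at each.
e_{7}(P',Q') = 172976659163936 + 22506907327272*t + 17589761213475*t^2 + 79137192457809*t^3 + 5847740157875*t^4 + 130808469914245*t^5.
Raise to 5: e(P,Q) = 44657776069881 + 93900662754243*t + 59761976806771*t^2 + 135734909791677*t^3 + 105831790890203*t^4 + 16622868166201*t^5 in mu_{7}.

44657776069881 + 93900662754243*t + 59761976806771*t^2 + 135734909791677*t^3 + 105831790890203*t^4 + 16622868166201*t^5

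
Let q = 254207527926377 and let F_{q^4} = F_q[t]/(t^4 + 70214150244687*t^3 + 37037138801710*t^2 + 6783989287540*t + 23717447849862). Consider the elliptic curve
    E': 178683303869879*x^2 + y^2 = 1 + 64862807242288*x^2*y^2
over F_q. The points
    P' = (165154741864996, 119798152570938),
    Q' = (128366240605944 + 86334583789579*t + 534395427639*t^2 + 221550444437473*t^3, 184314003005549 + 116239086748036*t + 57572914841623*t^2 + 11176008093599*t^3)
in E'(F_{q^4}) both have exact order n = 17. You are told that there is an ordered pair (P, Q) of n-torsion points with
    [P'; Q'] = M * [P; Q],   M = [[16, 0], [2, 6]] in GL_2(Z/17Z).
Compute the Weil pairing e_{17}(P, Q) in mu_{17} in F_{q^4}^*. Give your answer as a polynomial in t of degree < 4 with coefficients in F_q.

Since e_{17}(P,P)=e_{17}(Q,Q)=1 and e_{17}(Q,P)=e_{17}(P,Q)^{-1}, expanding e_{17}(16*P,2*P + 6*Q) leaves e(P,Q)^det(M).
det(M) mod 17 = 11; its inverse in (Z/17)^* is 14 (check: 11*14 mod 17 = 1).
Map (x,y)_Ed via u=(1+y)/(1-y), v=(1+y)/((1-y)x) to Montgomery A=248706829228456,B=135868255494314; then to (a',b')=(126477958394550,118188177965325).
5-bit Miller (10001) on E'/F_{254207527926377} with a'=126477958394550, b'=118188177965325: accumulate tangent/chord ratios at Q'+S and P'+S'.
So e_{17}(P',Q') = 133059630971353 + 164970757120140*t + 133367257116117*t^2 + 45784892223491*t^3.
(133059630971353 + 164970757120140*t + 133367257116117*t^2 + 45784892223491*t^3)^{14} mod (254207527926377,f) = 2919014564776 + 37436093141292*t + 153638776815716*t^2 + 171769532677800*t^3.

2919014564776 + 37436093141292*t + 153638776815716*t^2 + 171769532677800*t^3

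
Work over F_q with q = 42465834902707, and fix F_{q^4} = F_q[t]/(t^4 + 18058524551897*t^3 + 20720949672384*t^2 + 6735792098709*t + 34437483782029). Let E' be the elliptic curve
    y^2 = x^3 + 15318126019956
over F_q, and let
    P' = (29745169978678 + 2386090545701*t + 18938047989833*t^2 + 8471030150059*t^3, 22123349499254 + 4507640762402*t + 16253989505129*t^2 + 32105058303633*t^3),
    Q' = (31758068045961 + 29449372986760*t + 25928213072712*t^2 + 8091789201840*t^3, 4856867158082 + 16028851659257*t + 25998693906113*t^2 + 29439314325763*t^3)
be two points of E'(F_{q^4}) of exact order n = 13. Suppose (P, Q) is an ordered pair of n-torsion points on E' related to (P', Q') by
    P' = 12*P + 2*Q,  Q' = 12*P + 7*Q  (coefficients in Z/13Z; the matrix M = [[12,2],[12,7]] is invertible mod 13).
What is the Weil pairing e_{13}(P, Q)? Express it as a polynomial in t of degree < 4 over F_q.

Alternating bilinearity on E[13] (values in mu_{13} in F_{42465834902707^4}) gives e(P',Q') = e(P,Q)^det(M).
det(M) mod 13 = 8; its inverse in (Z/13)^* is 5 (check: 8*5 mod 13 = 1).
Double-and-add over 1101: 4-1 doublings, 3-1 additions; each step l_{T,T}/v_{2T} or l_{T,P'}/v at Q'+S for random S.
Miller gives e_{13}(P',Q') = 26305112505930 + 12574614459422*t + 32170609319707*t^2 + 8662610896149*t^3 in F_{42465834902707^4}.
(26305112505930 + 12574614459422*t + 32170609319707*t^2 + 8662610896149*t^3)^{5} mod (42465834902707,f) = 25990089755719 + 33054348432938*t + 19168791134134*t^2 + 38515392784143*t^3.

25990089755719 + 33054348432938*t + 19168791134134*t^2 + 38515392784143*t^3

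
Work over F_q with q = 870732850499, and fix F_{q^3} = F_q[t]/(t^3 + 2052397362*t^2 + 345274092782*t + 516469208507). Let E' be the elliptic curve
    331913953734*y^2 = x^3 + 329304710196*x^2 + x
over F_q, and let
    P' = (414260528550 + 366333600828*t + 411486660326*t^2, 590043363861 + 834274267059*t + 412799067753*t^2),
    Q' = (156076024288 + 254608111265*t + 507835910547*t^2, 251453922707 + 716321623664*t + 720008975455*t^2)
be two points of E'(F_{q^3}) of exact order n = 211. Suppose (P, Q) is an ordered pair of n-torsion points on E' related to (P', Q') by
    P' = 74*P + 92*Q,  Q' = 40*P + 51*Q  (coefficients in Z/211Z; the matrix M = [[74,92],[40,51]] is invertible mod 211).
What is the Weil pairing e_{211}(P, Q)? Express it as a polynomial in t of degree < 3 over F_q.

19768062297 + 219512108438*t + 485478617732*t^2

Under M = [[74,92],[40,51]] in GL_2(Z/211), e_{211}(P',Q') = e_{211}(P,Q)^(74*51-92*40 mod 211).
So e_{211}(P,Q) = e_{211}(P',Q')^{110}, since 94*110 = 1 mod 211.
Set x_W=192327426708*u+320269382173, y_W=192327426708*v; then E': y_W^2=x_W^3+815013044739*x_W+102490442855.
Run Miller on y^2=x^3+815013044739*x+102490442855 over F_{870732850499}: ladder 11010011 (8 bits); e = f_P(D_Q)/f_Q(D_P).
Miller gives e_{211}(P',Q') = 303891849520 + 473046722341*t + 513595900682*t^2 in F_{870732850499^3}.
Raise to 110: e(P,Q) = 19768062297 + 219512108438*t + 485478617732*t^2 in mu_{211}.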